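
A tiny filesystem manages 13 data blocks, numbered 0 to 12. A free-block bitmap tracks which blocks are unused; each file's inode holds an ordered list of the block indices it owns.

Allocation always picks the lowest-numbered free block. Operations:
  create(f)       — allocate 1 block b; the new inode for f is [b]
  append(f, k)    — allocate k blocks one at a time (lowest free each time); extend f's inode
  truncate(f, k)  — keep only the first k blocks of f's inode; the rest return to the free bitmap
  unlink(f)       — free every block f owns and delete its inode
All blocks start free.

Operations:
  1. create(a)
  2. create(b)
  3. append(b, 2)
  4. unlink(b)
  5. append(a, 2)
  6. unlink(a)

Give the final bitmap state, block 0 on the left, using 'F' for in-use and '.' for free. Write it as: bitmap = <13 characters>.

bitmap = .............

  1. create(a)  ⇒  F............  {a→[0]}
  2. create(b)  ⇒  FF...........  {a→[0]; b→[1]}
  3. append(b, 2)  ⇒  FFFF.........  {a→[0]; b→[1, 2, 3]}
  4. unlink(b)  ⇒  F............  {a→[0]}
  5. append(a, 2)  ⇒  FFF..........  {a→[0, 1, 2]}
  6. unlink(a)  ⇒  .............  {}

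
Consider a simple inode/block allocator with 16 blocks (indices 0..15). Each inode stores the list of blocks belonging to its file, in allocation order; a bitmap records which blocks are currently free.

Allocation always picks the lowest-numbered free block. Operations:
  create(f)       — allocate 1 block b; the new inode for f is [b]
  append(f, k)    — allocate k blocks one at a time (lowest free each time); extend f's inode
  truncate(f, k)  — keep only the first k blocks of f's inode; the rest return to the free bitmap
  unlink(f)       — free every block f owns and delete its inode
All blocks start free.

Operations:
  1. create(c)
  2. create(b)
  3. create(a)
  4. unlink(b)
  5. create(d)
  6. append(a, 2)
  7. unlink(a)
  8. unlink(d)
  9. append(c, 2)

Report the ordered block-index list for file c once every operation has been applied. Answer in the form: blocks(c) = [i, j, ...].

  1. create(c)  ⇒  F...............  {c→[0]}
  2. create(b)  ⇒  FF..............  {b→[1]; c→[0]}
  3. create(a)  ⇒  FFF.............  {a→[2]; b→[1]; c→[0]}
  4. unlink(b)  ⇒  F.F.............  {a→[2]; c→[0]}
  5. create(d)  ⇒  FFF.............  {a→[2]; c→[0]; d→[1]}
  6. append(a, 2)  ⇒  FFFFF...........  {a→[2, 3, 4]; c→[0]; d→[1]}
  7. unlink(a)  ⇒  FF..............  {c→[0]; d→[1]}
  8. unlink(d)  ⇒  F...............  {c→[0]}
  9. append(c, 2)  ⇒  FFF.............  {c→[0, 1, 2]}

blocks(c) = [0, 1, 2]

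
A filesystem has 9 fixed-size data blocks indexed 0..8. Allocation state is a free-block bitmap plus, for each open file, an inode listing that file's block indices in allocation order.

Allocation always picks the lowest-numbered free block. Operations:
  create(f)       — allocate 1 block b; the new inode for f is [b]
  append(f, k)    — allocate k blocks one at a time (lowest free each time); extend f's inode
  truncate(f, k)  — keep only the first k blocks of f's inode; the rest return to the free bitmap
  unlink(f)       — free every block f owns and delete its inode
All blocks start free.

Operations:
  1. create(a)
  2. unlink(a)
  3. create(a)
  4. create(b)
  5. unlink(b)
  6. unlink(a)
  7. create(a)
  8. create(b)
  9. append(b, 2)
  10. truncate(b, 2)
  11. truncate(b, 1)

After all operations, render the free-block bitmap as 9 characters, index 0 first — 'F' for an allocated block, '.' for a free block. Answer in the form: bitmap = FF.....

[1] create(a) — a=0 (map F........)
[2] unlink(a) —  (map .........)
[3] create(a) — a=0 (map F........)
[4] create(b) — a=0 b=1 (map FF.......)
[5] unlink(b) — a=0 (map F........)
[6] unlink(a) —  (map .........)
[7] create(a) — a=0 (map F........)
[8] create(b) — a=0 b=1 (map FF.......)
[9] append(b, 2) — a=0 b=1,2,3 (map FFFF.....)
[10] truncate(b, 2) — a=0 b=1,2 (map FFF......)
[11] truncate(b, 1) — a=0 b=1 (map FF.......)

bitmap = FF.......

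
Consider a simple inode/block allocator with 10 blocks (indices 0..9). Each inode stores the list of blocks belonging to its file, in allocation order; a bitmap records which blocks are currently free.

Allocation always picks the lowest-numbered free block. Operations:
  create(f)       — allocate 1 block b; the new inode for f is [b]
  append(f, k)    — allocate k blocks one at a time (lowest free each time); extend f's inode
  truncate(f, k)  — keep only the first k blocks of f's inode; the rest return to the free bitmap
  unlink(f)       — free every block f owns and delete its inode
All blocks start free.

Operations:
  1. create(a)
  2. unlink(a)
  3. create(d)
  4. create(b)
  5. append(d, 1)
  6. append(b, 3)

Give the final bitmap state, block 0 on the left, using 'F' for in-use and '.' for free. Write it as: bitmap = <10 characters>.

[1] create(a) — a=0 (map F.........)
[2] unlink(a) —  (map ..........)
[3] create(d) — d=0 (map F.........)
[4] create(b) — b=1 d=0 (map FF........)
[5] append(d, 1) — b=1 d=0,2 (map FFF.......)
[6] append(b, 3) — b=1,3,4,5 d=0,2 (map FFFFFF....)

bitmap = FFFFFF....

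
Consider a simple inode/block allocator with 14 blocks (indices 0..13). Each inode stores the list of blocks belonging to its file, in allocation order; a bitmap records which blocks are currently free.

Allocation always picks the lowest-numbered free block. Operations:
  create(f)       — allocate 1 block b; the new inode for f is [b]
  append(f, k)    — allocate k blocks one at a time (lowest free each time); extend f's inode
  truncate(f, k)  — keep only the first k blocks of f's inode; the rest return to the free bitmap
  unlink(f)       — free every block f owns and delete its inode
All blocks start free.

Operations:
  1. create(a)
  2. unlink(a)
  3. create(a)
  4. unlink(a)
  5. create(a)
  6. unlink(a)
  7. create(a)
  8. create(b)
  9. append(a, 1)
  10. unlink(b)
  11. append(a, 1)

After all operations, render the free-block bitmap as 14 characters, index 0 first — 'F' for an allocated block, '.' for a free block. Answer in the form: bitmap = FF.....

create(a): bitmap=F............. | a=[0]
unlink(a): bitmap=.............. | 
create(a): bitmap=F............. | a=[0]
unlink(a): bitmap=.............. | 
create(a): bitmap=F............. | a=[0]
unlink(a): bitmap=.............. | 
create(a): bitmap=F............. | a=[0]
create(b): bitmap=FF............ | a=[0] b=[1]
append(a, 1): bitmap=FFF........... | a=[0, 2] b=[1]
unlink(b): bitmap=F.F........... | a=[0, 2]
append(a, 1): bitmap=FFF........... | a=[0, 2, 1]

bitmap = FFF...........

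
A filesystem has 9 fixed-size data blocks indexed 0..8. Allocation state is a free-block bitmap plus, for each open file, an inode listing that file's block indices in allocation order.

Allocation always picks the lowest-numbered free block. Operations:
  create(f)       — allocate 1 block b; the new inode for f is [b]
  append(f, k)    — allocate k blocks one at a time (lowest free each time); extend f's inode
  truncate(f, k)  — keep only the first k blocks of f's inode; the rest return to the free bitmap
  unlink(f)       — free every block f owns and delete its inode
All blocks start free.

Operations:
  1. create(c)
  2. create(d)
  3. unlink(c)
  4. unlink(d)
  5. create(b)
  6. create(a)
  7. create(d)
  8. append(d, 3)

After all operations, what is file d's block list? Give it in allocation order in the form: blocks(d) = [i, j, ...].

blocks(d) = [2, 3, 4, 5]

  1. create(c)  ⇒  F........  {c→[0]}
  2. create(d)  ⇒  FF.......  {c→[0]; d→[1]}
  3. unlink(c)  ⇒  .F.......  {d→[1]}
  4. unlink(d)  ⇒  .........  {}
  5. create(b)  ⇒  F........  {b→[0]}
  6. create(a)  ⇒  FF.......  {a→[1]; b→[0]}
  7. create(d)  ⇒  FFF......  {a→[1]; b→[0]; d→[2]}
  8. append(d, 3)  ⇒  FFFFFF...  {a→[1]; b→[0]; d→[2, 3, 4, 5]}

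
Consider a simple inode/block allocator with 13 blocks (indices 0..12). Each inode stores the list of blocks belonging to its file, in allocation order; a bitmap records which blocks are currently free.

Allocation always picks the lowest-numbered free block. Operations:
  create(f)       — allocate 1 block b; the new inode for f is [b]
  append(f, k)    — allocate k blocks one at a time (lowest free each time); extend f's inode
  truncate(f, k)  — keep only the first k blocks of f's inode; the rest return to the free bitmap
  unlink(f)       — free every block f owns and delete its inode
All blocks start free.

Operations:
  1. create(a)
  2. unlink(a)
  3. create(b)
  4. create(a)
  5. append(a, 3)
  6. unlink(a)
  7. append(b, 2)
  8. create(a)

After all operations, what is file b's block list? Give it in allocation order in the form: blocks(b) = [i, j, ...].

[1] create(a) — a=0 (map F............)
[2] unlink(a) —  (map .............)
[3] create(b) — b=0 (map F............)
[4] create(a) — a=1 b=0 (map FF...........)
[5] append(a, 3) — a=1,2,3,4 b=0 (map FFFFF........)
[6] unlink(a) — b=0 (map F............)
[7] append(b, 2) — b=0,1,2 (map FFF..........)
[8] create(a) — a=3 b=0,1,2 (map FFFF.........)

blocks(b) = [0, 1, 2]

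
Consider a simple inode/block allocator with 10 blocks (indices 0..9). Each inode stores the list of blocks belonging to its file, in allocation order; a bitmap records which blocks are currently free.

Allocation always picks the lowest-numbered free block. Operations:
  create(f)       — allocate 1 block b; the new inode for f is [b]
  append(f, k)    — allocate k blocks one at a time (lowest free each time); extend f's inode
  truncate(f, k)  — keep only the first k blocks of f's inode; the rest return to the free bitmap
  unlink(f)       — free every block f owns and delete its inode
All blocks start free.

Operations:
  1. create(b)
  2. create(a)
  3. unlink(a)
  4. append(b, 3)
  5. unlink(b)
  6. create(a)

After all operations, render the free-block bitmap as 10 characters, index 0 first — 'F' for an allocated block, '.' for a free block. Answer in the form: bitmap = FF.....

bitmap = F.........

  1. create(b)  ⇒  F.........  {b→[0]}
  2. create(a)  ⇒  FF........  {a→[1]; b→[0]}
  3. unlink(a)  ⇒  F.........  {b→[0]}
  4. append(b, 3)  ⇒  FFFF......  {b→[0, 1, 2, 3]}
  5. unlink(b)  ⇒  ..........  {}
  6. create(a)  ⇒  F.........  {a→[0]}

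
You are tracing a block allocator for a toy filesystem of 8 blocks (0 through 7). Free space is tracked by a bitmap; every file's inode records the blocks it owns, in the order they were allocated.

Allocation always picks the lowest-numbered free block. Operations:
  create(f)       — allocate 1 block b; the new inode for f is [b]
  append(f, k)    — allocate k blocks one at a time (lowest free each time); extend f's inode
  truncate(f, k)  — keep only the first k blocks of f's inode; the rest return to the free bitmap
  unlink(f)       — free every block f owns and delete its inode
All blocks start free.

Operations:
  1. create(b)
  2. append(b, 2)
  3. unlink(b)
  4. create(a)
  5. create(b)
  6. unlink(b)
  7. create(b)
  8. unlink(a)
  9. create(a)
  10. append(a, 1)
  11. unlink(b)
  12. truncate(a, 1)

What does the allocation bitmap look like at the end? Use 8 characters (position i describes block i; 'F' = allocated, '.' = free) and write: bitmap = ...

bitmap = F.......

create(b): bitmap=F....... | b=[0]
append(b, 2): bitmap=FFF..... | b=[0, 1, 2]
unlink(b): bitmap=........ | 
create(a): bitmap=F....... | a=[0]
create(b): bitmap=FF...... | a=[0] b=[1]
unlink(b): bitmap=F....... | a=[0]
create(b): bitmap=FF...... | a=[0] b=[1]
unlink(a): bitmap=.F...... | b=[1]
create(a): bitmap=FF...... | a=[0] b=[1]
append(a, 1): bitmap=FFF..... | a=[0, 2] b=[1]
unlink(b): bitmap=F.F..... | a=[0, 2]
truncate(a, 1): bitmap=F....... | a=[0]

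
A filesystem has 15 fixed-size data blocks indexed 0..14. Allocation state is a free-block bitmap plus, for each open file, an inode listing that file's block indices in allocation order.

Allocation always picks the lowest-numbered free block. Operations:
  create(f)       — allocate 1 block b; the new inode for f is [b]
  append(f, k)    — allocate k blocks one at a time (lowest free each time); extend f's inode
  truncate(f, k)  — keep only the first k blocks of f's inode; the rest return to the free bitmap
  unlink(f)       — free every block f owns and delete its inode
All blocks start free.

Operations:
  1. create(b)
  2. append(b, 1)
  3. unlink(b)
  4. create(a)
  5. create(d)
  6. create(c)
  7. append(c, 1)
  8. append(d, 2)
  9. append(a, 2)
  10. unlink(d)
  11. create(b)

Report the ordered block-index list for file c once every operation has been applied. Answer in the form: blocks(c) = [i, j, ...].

blocks(c) = [2, 3]

create(b): bitmap=F.............. | b=[0]
append(b, 1): bitmap=FF............. | b=[0, 1]
unlink(b): bitmap=............... | 
create(a): bitmap=F.............. | a=[0]
create(d): bitmap=FF............. | a=[0] d=[1]
create(c): bitmap=FFF............ | a=[0] c=[2] d=[1]
append(c, 1): bitmap=FFFF........... | a=[0] c=[2, 3] d=[1]
append(d, 2): bitmap=FFFFFF......... | a=[0] c=[2, 3] d=[1, 4, 5]
append(a, 2): bitmap=FFFFFFFF....... | a=[0, 6, 7] c=[2, 3] d=[1, 4, 5]
unlink(d): bitmap=F.FF..FF....... | a=[0, 6, 7] c=[2, 3]
create(b): bitmap=FFFF..FF....... | a=[0, 6, 7] b=[1] c=[2, 3]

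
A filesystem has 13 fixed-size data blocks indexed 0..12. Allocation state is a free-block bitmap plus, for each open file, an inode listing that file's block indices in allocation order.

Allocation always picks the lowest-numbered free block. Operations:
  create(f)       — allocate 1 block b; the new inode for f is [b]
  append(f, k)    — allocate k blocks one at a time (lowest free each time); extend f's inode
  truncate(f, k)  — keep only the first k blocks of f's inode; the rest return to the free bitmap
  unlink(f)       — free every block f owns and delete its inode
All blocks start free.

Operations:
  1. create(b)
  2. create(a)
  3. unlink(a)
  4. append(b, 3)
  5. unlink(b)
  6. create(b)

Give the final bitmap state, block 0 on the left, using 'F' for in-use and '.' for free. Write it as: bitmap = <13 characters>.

bitmap = F............

create(b): bitmap=F............ | b=[0]
create(a): bitmap=FF........... | a=[1] b=[0]
unlink(a): bitmap=F............ | b=[0]
append(b, 3): bitmap=FFFF......... | b=[0, 1, 2, 3]
unlink(b): bitmap=............. | 
create(b): bitmap=F............ | b=[0]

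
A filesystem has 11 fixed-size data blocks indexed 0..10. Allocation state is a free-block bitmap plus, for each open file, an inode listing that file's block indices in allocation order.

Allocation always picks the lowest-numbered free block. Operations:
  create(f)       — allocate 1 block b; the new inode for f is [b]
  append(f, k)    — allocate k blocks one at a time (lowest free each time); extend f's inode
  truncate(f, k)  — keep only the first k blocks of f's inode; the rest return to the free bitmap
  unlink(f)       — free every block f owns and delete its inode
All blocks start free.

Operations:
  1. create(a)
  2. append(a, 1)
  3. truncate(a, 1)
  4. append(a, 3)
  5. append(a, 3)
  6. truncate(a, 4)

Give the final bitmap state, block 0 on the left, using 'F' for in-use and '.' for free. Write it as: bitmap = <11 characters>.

after create(a) → a:[0]  free=[F..........]
after append(a, 1) → a:[0, 1]  free=[FF.........]
after truncate(a, 1) → a:[0]  free=[F..........]
after append(a, 3) → a:[0, 1, 2, 3]  free=[FFFF.......]
after append(a, 3) → a:[0, 1, 2, 3, 4, 5, 6]  free=[FFFFFFF....]
after truncate(a, 4) → a:[0, 1, 2, 3]  free=[FFFF.......]

bitmap = FFFF.......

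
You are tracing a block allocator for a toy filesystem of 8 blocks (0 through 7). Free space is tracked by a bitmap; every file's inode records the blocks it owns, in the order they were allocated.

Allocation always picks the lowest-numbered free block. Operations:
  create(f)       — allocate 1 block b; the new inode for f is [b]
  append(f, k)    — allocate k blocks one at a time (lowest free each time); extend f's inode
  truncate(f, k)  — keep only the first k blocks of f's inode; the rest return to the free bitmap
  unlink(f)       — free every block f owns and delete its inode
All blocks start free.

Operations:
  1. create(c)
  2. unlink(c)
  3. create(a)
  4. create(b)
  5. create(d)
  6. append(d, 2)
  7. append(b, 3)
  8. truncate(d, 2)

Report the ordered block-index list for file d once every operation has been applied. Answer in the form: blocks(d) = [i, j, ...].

blocks(d) = [2, 3]

create(c): bitmap=F....... | c=[0]
unlink(c): bitmap=........ | 
create(a): bitmap=F....... | a=[0]
create(b): bitmap=FF...... | a=[0] b=[1]
create(d): bitmap=FFF..... | a=[0] b=[1] d=[2]
append(d, 2): bitmap=FFFFF... | a=[0] b=[1] d=[2, 3, 4]
append(b, 3): bitmap=FFFFFFFF | a=[0] b=[1, 5, 6, 7] d=[2, 3, 4]
truncate(d, 2): bitmap=FFFF.FFF | a=[0] b=[1, 5, 6, 7] d=[2, 3]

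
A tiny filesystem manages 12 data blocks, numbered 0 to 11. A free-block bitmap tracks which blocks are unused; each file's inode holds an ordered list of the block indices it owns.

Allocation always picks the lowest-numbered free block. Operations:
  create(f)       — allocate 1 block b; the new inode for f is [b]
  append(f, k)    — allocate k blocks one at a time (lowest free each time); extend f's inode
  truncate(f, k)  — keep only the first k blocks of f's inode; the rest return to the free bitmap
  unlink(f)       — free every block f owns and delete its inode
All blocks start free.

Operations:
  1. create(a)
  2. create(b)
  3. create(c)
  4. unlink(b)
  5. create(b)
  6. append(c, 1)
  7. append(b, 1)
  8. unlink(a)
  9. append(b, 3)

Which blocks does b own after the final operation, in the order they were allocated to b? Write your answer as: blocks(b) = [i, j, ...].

blocks(b) = [1, 4, 0, 5, 6]

  1. create(a)  ⇒  F...........  {a→[0]}
  2. create(b)  ⇒  FF..........  {a→[0]; b→[1]}
  3. create(c)  ⇒  FFF.........  {a→[0]; b→[1]; c→[2]}
  4. unlink(b)  ⇒  F.F.........  {a→[0]; c→[2]}
  5. create(b)  ⇒  FFF.........  {a→[0]; b→[1]; c→[2]}
  6. append(c, 1)  ⇒  FFFF........  {a→[0]; b→[1]; c→[2, 3]}
  7. append(b, 1)  ⇒  FFFFF.......  {a→[0]; b→[1, 4]; c→[2, 3]}
  8. unlink(a)  ⇒  .FFFF.......  {b→[1, 4]; c→[2, 3]}
  9. append(b, 3)  ⇒  FFFFFFF.....  {b→[1, 4, 0, 5, 6]; c→[2, 3]}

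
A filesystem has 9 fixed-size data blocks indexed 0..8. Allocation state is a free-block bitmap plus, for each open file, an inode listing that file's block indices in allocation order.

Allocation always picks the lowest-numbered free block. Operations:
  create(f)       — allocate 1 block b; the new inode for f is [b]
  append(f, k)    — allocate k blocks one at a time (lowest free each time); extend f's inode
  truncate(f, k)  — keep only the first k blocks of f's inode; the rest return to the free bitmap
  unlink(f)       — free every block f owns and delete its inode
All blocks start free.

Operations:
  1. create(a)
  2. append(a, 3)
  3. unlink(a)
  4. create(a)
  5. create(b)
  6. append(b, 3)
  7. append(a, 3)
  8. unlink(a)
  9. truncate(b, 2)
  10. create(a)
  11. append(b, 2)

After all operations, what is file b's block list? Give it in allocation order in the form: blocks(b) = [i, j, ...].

blocks(b) = [1, 2, 3, 4]

  1. create(a)  ⇒  F........  {a→[0]}
  2. append(a, 3)  ⇒  FFFF.....  {a→[0, 1, 2, 3]}
  3. unlink(a)  ⇒  .........  {}
  4. create(a)  ⇒  F........  {a→[0]}
  5. create(b)  ⇒  FF.......  {a→[0]; b→[1]}
  6. append(b, 3)  ⇒  FFFFF....  {a→[0]; b→[1, 2, 3, 4]}
  7. append(a, 3)  ⇒  FFFFFFFF.  {a→[0, 5, 6, 7]; b→[1, 2, 3, 4]}
  8. unlink(a)  ⇒  .FFFF....  {b→[1, 2, 3, 4]}
  9. truncate(b, 2)  ⇒  .FF......  {b→[1, 2]}
  10. create(a)  ⇒  FFF......  {a→[0]; b→[1, 2]}
  11. append(b, 2)  ⇒  FFFFF....  {a→[0]; b→[1, 2, 3, 4]}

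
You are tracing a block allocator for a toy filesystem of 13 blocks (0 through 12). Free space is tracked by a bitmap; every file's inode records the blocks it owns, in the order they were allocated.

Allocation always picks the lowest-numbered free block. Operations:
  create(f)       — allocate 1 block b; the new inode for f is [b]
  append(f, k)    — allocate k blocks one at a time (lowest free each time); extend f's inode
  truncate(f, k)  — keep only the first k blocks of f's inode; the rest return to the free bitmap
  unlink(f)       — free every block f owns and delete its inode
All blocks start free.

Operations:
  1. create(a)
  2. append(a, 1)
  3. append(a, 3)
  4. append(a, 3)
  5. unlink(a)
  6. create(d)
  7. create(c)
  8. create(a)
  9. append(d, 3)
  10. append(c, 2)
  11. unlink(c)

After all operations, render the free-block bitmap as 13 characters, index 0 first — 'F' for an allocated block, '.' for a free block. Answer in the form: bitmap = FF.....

[1] create(a) — a=0 (map F............)
[2] append(a, 1) — a=0,1 (map FF...........)
[3] append(a, 3) — a=0,1,2,3,4 (map FFFFF........)
[4] append(a, 3) — a=0,1,2,3,4,5,6,7 (map FFFFFFFF.....)
[5] unlink(a) —  (map .............)
[6] create(d) — d=0 (map F............)
[7] create(c) — c=1 d=0 (map FF...........)
[8] create(a) — a=2 c=1 d=0 (map FFF..........)
[9] append(d, 3) — a=2 c=1 d=0,3,4,5 (map FFFFFF.......)
[10] append(c, 2) — a=2 c=1,6,7 d=0,3,4,5 (map FFFFFFFF.....)
[11] unlink(c) — a=2 d=0,3,4,5 (map F.FFFF.......)

bitmap = F.FFFF.......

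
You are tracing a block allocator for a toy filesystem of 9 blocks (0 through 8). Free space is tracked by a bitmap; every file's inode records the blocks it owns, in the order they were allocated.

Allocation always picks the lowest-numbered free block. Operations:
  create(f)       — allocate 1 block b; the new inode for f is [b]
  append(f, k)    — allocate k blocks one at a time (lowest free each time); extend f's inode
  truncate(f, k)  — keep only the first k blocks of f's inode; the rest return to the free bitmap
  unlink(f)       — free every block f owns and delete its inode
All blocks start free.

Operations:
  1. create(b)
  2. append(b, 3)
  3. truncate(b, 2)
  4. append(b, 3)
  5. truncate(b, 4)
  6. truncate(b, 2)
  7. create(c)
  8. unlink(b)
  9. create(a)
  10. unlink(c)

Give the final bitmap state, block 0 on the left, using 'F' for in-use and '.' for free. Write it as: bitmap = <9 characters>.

bitmap = F........

[1] create(b) — b=0 (map F........)
[2] append(b, 3) — b=0,1,2,3 (map FFFF.....)
[3] truncate(b, 2) — b=0,1 (map FF.......)
[4] append(b, 3) — b=0,1,2,3,4 (map FFFFF....)
[5] truncate(b, 4) — b=0,1,2,3 (map FFFF.....)
[6] truncate(b, 2) — b=0,1 (map FF.......)
[7] create(c) — b=0,1 c=2 (map FFF......)
[8] unlink(b) — c=2 (map ..F......)
[9] create(a) — a=0 c=2 (map F.F......)
[10] unlink(c) — a=0 (map F........)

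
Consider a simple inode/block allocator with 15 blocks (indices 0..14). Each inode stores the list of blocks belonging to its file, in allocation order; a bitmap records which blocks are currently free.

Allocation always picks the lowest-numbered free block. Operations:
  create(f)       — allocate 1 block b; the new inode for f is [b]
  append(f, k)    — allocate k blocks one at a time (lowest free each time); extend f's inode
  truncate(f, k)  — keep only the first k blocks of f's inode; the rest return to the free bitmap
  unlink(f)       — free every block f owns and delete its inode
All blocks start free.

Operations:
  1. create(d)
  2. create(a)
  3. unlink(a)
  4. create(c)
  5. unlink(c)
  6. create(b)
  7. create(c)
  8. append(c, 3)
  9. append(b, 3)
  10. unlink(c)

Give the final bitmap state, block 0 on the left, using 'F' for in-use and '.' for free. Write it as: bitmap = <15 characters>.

bitmap = FF....FFF......

after create(d) → d:[0]  free=[F..............]
after create(a) → a:[1], d:[0]  free=[FF.............]
after unlink(a) → d:[0]  free=[F..............]
after create(c) → c:[1], d:[0]  free=[FF.............]
after unlink(c) → d:[0]  free=[F..............]
after create(b) → b:[1], d:[0]  free=[FF.............]
after create(c) → b:[1], c:[2], d:[0]  free=[FFF............]
after append(c, 3) → b:[1], c:[2, 3, 4, 5], d:[0]  free=[FFFFFF.........]
after append(b, 3) → b:[1, 6, 7, 8], c:[2, 3, 4, 5], d:[0]  free=[FFFFFFFFF......]
after unlink(c) → b:[1, 6, 7, 8], d:[0]  free=[FF....FFF......]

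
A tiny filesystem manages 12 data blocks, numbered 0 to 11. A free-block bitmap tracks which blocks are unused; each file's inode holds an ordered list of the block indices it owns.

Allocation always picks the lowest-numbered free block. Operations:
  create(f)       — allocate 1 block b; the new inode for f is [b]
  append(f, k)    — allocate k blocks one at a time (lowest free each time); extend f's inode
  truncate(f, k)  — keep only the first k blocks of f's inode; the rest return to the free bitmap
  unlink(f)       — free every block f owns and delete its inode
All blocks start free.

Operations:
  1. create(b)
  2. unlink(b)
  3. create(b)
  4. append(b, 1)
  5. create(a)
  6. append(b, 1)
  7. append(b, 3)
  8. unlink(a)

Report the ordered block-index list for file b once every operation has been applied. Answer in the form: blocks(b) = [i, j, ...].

after create(b) → b:[0]  free=[F...........]
after unlink(b) →   free=[............]
after create(b) → b:[0]  free=[F...........]
after append(b, 1) → b:[0, 1]  free=[FF..........]
after create(a) → a:[2], b:[0, 1]  free=[FFF.........]
after append(b, 1) → a:[2], b:[0, 1, 3]  free=[FFFF........]
after append(b, 3) → a:[2], b:[0, 1, 3, 4, 5, 6]  free=[FFFFFFF.....]
after unlink(a) → b:[0, 1, 3, 4, 5, 6]  free=[FF.FFFF.....]

blocks(b) = [0, 1, 3, 4, 5, 6]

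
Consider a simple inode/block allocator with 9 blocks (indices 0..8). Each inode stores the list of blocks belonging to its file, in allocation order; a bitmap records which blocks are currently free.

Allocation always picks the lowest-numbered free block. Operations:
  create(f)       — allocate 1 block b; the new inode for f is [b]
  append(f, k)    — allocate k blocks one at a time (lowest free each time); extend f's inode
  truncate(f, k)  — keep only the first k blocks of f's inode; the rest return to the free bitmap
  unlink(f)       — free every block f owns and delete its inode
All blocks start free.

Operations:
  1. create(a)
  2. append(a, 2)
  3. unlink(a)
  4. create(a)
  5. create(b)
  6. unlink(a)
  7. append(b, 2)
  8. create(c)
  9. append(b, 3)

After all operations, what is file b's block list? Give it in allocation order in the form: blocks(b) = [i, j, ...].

blocks(b) = [1, 0, 2, 4, 5, 6]

  1. create(a)  ⇒  F........  {a→[0]}
  2. append(a, 2)  ⇒  FFF......  {a→[0, 1, 2]}
  3. unlink(a)  ⇒  .........  {}
  4. create(a)  ⇒  F........  {a→[0]}
  5. create(b)  ⇒  FF.......  {a→[0]; b→[1]}
  6. unlink(a)  ⇒  .F.......  {b→[1]}
  7. append(b, 2)  ⇒  FFF......  {b→[1, 0, 2]}
  8. create(c)  ⇒  FFFF.....  {b→[1, 0, 2]; c→[3]}
  9. append(b, 3)  ⇒  FFFFFFF..  {b→[1, 0, 2, 4, 5, 6]; c→[3]}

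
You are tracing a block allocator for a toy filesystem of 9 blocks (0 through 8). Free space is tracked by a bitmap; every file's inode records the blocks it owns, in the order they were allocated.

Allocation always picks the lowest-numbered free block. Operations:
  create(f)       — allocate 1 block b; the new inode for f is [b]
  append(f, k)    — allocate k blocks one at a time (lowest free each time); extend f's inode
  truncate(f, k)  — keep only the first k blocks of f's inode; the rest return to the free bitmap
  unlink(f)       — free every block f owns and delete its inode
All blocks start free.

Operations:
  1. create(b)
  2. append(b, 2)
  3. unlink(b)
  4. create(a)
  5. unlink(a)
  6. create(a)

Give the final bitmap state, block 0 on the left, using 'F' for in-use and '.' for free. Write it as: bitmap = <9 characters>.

bitmap = F........

after create(b) → b:[0]  free=[F........]
after append(b, 2) → b:[0, 1, 2]  free=[FFF......]
after unlink(b) →   free=[.........]
after create(a) → a:[0]  free=[F........]
after unlink(a) →   free=[.........]
after create(a) → a:[0]  free=[F........]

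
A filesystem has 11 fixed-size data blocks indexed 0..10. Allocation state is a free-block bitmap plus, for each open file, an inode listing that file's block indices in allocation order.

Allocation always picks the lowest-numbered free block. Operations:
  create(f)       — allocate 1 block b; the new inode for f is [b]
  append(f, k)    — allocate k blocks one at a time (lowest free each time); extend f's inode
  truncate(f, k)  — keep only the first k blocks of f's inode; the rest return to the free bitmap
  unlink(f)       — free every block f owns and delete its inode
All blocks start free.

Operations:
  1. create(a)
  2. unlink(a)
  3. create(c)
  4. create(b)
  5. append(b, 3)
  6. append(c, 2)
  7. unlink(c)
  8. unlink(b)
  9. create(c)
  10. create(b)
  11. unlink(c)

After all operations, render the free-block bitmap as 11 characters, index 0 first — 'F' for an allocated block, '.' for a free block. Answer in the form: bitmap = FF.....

  1. create(a)  ⇒  F..........  {a→[0]}
  2. unlink(a)  ⇒  ...........  {}
  3. create(c)  ⇒  F..........  {c→[0]}
  4. create(b)  ⇒  FF.........  {b→[1]; c→[0]}
  5. append(b, 3)  ⇒  FFFFF......  {b→[1, 2, 3, 4]; c→[0]}
  6. append(c, 2)  ⇒  FFFFFFF....  {b→[1, 2, 3, 4]; c→[0, 5, 6]}
  7. unlink(c)  ⇒  .FFFF......  {b→[1, 2, 3, 4]}
  8. unlink(b)  ⇒  ...........  {}
  9. create(c)  ⇒  F..........  {c→[0]}
  10. create(b)  ⇒  FF.........  {b→[1]; c→[0]}
  11. unlink(c)  ⇒  .F.........  {b→[1]}

bitmap = .F.........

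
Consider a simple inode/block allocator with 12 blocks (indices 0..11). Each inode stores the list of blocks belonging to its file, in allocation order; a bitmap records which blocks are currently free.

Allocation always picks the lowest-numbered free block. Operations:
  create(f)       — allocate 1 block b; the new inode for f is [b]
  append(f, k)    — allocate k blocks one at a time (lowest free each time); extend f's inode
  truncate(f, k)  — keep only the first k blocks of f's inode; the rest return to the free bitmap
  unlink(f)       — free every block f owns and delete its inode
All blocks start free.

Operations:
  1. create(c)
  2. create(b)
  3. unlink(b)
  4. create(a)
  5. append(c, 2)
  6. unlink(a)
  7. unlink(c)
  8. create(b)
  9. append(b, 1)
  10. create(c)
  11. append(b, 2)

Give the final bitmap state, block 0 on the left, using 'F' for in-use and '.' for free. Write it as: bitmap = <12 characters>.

bitmap = FFFFF.......

  1. create(c)  ⇒  F...........  {c→[0]}
  2. create(b)  ⇒  FF..........  {b→[1]; c→[0]}
  3. unlink(b)  ⇒  F...........  {c→[0]}
  4. create(a)  ⇒  FF..........  {a→[1]; c→[0]}
  5. append(c, 2)  ⇒  FFFF........  {a→[1]; c→[0, 2, 3]}
  6. unlink(a)  ⇒  F.FF........  {c→[0, 2, 3]}
  7. unlink(c)  ⇒  ............  {}
  8. create(b)  ⇒  F...........  {b→[0]}
  9. append(b, 1)  ⇒  FF..........  {b→[0, 1]}
  10. create(c)  ⇒  FFF.........  {b→[0, 1]; c→[2]}
  11. append(b, 2)  ⇒  FFFFF.......  {b→[0, 1, 3, 4]; c→[2]}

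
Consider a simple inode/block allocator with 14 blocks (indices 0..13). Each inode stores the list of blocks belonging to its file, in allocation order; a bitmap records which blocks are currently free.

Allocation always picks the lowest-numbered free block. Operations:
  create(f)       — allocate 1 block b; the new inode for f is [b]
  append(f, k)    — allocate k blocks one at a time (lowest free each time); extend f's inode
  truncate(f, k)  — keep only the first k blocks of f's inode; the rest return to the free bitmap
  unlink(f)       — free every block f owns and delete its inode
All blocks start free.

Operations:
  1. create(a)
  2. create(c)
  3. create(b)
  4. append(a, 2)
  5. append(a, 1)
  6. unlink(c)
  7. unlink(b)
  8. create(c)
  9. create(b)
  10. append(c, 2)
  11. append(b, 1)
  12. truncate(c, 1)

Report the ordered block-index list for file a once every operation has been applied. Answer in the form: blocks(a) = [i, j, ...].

create(a): bitmap=F............. | a=[0]
create(c): bitmap=FF............ | a=[0] c=[1]
create(b): bitmap=FFF........... | a=[0] b=[2] c=[1]
append(a, 2): bitmap=FFFFF......... | a=[0, 3, 4] b=[2] c=[1]
append(a, 1): bitmap=FFFFFF........ | a=[0, 3, 4, 5] b=[2] c=[1]
unlink(c): bitmap=F.FFFF........ | a=[0, 3, 4, 5] b=[2]
unlink(b): bitmap=F..FFF........ | a=[0, 3, 4, 5]
create(c): bitmap=FF.FFF........ | a=[0, 3, 4, 5] c=[1]
create(b): bitmap=FFFFFF........ | a=[0, 3, 4, 5] b=[2] c=[1]
append(c, 2): bitmap=FFFFFFFF...... | a=[0, 3, 4, 5] b=[2] c=[1, 6, 7]
append(b, 1): bitmap=FFFFFFFFF..... | a=[0, 3, 4, 5] b=[2, 8] c=[1, 6, 7]
truncate(c, 1): bitmap=FFFFFF..F..... | a=[0, 3, 4, 5] b=[2, 8] c=[1]

blocks(a) = [0, 3, 4, 5]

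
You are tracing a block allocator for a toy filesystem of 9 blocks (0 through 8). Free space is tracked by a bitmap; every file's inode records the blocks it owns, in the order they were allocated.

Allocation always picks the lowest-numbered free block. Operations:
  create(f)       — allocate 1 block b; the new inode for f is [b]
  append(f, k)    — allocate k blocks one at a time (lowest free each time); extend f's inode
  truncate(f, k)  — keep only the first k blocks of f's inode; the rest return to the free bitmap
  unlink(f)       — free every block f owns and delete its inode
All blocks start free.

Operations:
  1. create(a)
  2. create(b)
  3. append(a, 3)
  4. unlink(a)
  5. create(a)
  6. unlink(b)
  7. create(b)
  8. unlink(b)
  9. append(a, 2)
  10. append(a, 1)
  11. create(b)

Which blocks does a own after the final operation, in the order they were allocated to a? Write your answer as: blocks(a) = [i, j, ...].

blocks(a) = [0, 1, 2, 3]

create(a): bitmap=F........ | a=[0]
create(b): bitmap=FF....... | a=[0] b=[1]
append(a, 3): bitmap=FFFFF.... | a=[0, 2, 3, 4] b=[1]
unlink(a): bitmap=.F....... | b=[1]
create(a): bitmap=FF....... | a=[0] b=[1]
unlink(b): bitmap=F........ | a=[0]
create(b): bitmap=FF....... | a=[0] b=[1]
unlink(b): bitmap=F........ | a=[0]
append(a, 2): bitmap=FFF...... | a=[0, 1, 2]
append(a, 1): bitmap=FFFF..... | a=[0, 1, 2, 3]
create(b): bitmap=FFFFF.... | a=[0, 1, 2, 3] b=[4]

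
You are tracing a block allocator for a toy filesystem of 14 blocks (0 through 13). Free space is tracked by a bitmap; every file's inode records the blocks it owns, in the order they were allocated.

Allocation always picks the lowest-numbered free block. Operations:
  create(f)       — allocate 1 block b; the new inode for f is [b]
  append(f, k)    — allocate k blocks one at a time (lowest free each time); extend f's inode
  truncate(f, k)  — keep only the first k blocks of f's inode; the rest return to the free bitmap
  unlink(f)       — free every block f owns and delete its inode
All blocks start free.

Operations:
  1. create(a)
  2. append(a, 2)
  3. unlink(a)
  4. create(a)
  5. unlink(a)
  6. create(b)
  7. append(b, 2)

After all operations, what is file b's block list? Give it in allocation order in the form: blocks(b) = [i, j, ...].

create(a): bitmap=F............. | a=[0]
append(a, 2): bitmap=FFF........... | a=[0, 1, 2]
unlink(a): bitmap=.............. | 
create(a): bitmap=F............. | a=[0]
unlink(a): bitmap=.............. | 
create(b): bitmap=F............. | b=[0]
append(b, 2): bitmap=FFF........... | b=[0, 1, 2]

blocks(b) = [0, 1, 2]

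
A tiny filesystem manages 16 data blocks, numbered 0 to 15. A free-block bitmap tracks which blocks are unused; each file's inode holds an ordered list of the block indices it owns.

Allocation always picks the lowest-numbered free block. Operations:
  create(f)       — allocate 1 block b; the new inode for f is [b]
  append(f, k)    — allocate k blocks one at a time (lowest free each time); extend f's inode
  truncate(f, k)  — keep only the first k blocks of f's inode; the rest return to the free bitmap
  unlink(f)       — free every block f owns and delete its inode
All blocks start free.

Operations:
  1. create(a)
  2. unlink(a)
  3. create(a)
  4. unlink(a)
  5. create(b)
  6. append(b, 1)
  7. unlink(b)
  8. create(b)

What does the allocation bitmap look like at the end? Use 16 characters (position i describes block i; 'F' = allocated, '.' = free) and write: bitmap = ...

bitmap = F...............

after create(a) → a:[0]  free=[F...............]
after unlink(a) →   free=[................]
after create(a) → a:[0]  free=[F...............]
after unlink(a) →   free=[................]
after create(b) → b:[0]  free=[F...............]
after append(b, 1) → b:[0, 1]  free=[FF..............]
after unlink(b) →   free=[................]
after create(b) → b:[0]  free=[F...............]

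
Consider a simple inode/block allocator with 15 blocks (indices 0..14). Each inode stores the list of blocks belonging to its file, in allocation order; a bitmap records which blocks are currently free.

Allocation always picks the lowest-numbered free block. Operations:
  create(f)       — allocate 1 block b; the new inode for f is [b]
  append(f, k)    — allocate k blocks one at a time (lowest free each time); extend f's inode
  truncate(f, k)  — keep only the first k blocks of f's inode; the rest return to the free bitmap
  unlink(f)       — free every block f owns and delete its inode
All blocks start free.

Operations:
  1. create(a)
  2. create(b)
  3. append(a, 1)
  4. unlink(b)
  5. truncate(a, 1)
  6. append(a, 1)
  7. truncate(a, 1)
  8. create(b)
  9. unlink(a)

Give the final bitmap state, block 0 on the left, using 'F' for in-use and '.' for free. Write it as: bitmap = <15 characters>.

after create(a) → a:[0]  free=[F..............]
after create(b) → a:[0], b:[1]  free=[FF.............]
after append(a, 1) → a:[0, 2], b:[1]  free=[FFF............]
after unlink(b) → a:[0, 2]  free=[F.F............]
after truncate(a, 1) → a:[0]  free=[F..............]
after append(a, 1) → a:[0, 1]  free=[FF.............]
after truncate(a, 1) → a:[0]  free=[F..............]
after create(b) → a:[0], b:[1]  free=[FF.............]
after unlink(a) → b:[1]  free=[.F.............]

bitmap = .F.............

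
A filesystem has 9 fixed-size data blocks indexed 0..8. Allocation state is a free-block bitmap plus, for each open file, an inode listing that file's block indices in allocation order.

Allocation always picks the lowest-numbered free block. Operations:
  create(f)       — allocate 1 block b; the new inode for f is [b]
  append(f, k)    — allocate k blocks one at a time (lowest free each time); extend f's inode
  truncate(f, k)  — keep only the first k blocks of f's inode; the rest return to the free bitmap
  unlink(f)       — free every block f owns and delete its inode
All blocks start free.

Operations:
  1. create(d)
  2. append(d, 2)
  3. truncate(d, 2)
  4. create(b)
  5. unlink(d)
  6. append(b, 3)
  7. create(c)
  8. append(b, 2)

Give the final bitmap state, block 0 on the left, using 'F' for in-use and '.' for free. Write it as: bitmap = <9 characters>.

after create(d) → d:[0]  free=[F........]
after append(d, 2) → d:[0, 1, 2]  free=[FFF......]
after truncate(d, 2) → d:[0, 1]  free=[FF.......]
after create(b) → b:[2], d:[0, 1]  free=[FFF......]
after unlink(d) → b:[2]  free=[..F......]
after append(b, 3) → b:[2, 0, 1, 3]  free=[FFFF.....]
after create(c) → b:[2, 0, 1, 3], c:[4]  free=[FFFFF....]
after append(b, 2) → b:[2, 0, 1, 3, 5, 6], c:[4]  free=[FFFFFFF..]

bitmap = FFFFFFF..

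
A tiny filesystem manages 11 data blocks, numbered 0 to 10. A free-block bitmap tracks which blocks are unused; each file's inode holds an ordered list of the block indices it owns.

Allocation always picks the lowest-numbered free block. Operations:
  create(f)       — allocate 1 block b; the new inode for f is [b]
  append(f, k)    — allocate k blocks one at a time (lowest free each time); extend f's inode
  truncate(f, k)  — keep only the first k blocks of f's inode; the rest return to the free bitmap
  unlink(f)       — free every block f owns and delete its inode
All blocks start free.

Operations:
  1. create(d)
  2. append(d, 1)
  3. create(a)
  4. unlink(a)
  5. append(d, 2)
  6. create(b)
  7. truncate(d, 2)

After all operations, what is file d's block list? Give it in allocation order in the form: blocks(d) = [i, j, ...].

blocks(d) = [0, 1]

create(d): bitmap=F.......... | d=[0]
append(d, 1): bitmap=FF......... | d=[0, 1]
create(a): bitmap=FFF........ | a=[2] d=[0, 1]
unlink(a): bitmap=FF......... | d=[0, 1]
append(d, 2): bitmap=FFFF....... | d=[0, 1, 2, 3]
create(b): bitmap=FFFFF...... | b=[4] d=[0, 1, 2, 3]
truncate(d, 2): bitmap=FF..F...... | b=[4] d=[0, 1]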